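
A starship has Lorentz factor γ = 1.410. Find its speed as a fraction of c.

From γ = 1/√(1 - v²/c²):
1/γ² = 1/1.410² = 0.5030
v²/c² = 1 - 0.5030 = 0.4970
v/c = √(0.4970) = 0.7050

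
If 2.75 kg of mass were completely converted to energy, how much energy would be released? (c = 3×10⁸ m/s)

Using E = mc²:
c² = (3×10⁸)² = 9×10¹⁶ m²/s²
E = 2.75 × 9×10¹⁶ = 2.475×10¹⁷ J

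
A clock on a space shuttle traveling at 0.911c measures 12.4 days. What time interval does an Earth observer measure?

Proper time Δt₀ = 12.4 days
γ = 1/√(1 - 0.911²) = 2.425
Δt = γΔt₀ = 2.425 × 12.4 = 30.07 days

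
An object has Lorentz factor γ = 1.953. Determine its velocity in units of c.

From γ = 1/√(1 - v²/c²):
1/γ² = 1/1.953² = 0.2622
v²/c² = 1 - 0.2622 = 0.7378
v/c = √(0.7378) = 0.8590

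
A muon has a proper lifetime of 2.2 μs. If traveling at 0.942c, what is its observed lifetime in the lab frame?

Proper lifetime τ₀ = 2.2 μs
γ = 1/√(1 - 0.942²) = 2.9796
τ = γτ₀ = 2.9796 × 2.2 μs = 6.555 μs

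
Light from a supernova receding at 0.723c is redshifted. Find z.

β = 0.723
(1+β)/(1-β) = 1.723/0.277 = 6.220
√(6.220) = 2.494
z = 2.494 - 1 = 1.494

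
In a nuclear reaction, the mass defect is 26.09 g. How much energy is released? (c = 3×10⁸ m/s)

Convert mass defect: Δm = 26.09 g = 0.02609 kg
E = Δm·c² = 0.02609 × (3×10⁸)²
= 0.02609 × 9×10¹⁶ = 2.348×10¹⁵ J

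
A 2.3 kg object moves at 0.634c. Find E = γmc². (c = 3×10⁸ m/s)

γ = 1/√(1 - 0.634²) = 1.293
mc² = 2.3 × (3×10⁸)² = 2.070×10¹⁷ J
E = γmc² = 1.293 × 2.070×10¹⁷ = 2.677×10¹⁷ J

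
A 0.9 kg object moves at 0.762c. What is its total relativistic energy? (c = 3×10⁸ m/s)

γ = 1/√(1 - 0.762²) = 1.544
mc² = 0.9 × (3×10⁸)² = 8.100×10¹⁶ J
E = γmc² = 1.544 × 8.100×10¹⁶ = 1.251×10¹⁷ J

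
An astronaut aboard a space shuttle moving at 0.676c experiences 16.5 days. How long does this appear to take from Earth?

Proper time Δt₀ = 16.5 days
γ = 1/√(1 - 0.676²) = 1.357
Δt = γΔt₀ = 1.357 × 16.5 = 22.39 days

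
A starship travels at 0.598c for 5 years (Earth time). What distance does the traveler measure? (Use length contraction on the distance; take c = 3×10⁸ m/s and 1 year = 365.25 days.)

Earth distance: d = v × t = 0.598c × 5 yr = 2.8307×10¹⁶ m
γ = 1.2477
d' = d/γ = 2.8307×10¹⁶/1.2477 = 2.269×10¹⁶ m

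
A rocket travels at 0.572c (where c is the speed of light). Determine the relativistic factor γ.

v/c = 0.572, so (v/c)² = 0.327184
1 - (v/c)² = 0.672816
γ = 1/√(0.672816) = 1.219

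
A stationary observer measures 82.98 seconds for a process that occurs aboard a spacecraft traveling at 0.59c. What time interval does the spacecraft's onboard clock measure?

Dilated time Δt = 82.98 seconds
γ = 1/√(1 - 0.59²) = 1.2385
Δt₀ = Δt/γ = 82.98/1.2385 = 67.00 seconds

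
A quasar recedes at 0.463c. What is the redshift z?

β = 0.463
(1+β)/(1-β) = 1.463/0.537 = 2.7244
√(2.7244) = 1.6506
z = 1.6506 - 1 = 0.6506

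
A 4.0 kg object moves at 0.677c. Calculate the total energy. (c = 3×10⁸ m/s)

γ = 1/√(1 - 0.677²) = 1.3587
mc² = 4.0 × (3×10⁸)² = 3.600×10¹⁷ J
E = γmc² = 1.3587 × 3.600×10¹⁷ = 4.891×10¹⁷ J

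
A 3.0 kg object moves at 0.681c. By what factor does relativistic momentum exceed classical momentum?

p_rel = γmv, p_class = mv
Ratio = γ = 1/√(1 - 0.681²) = 1.366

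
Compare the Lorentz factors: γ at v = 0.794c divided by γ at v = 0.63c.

γ₁ = 1/√(1 - 0.794²) = 1.645
γ₂ = 1/√(1 - 0.63²) = 1.288
γ₁/γ₂ = 1.645/1.288 = 1.277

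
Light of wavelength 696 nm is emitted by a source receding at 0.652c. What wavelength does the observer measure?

β = 0.652
Wavelength Doppler factor = √(1.652/0.348) = √(4.747) = 2.1788
λ_obs = 696 × 2.1788 = 1516 nm (redshift)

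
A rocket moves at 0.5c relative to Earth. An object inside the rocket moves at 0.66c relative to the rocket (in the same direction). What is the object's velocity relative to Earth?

u = (u' + v)/(1 + u'v/c²)
Numerator: 0.66 + 0.5 = 1.16
Denominator: 1 + 0.33 = 1.33
u = 1.16/1.33 = 0.8722c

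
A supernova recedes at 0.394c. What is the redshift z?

β = 0.394
(1+β)/(1-β) = 1.394/0.606 = 2.3003
√(2.3003) = 1.5167
z = 1.5167 - 1 = 0.5167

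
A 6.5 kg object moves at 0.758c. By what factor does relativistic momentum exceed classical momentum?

p_rel = γmv, p_class = mv
Ratio = γ = 1/√(1 - 0.758²) = 1.533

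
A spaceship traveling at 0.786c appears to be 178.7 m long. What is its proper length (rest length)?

Contracted length L = 178.7 m
γ = 1/√(1 - 0.786²) = 1.618
L₀ = γL = 1.618 × 178.7 = 289.1 m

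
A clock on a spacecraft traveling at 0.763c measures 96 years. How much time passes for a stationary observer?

Proper time Δt₀ = 96 years
γ = 1/√(1 - 0.763²) = 1.547
Δt = γΔt₀ = 1.547 × 96 = 148.5 years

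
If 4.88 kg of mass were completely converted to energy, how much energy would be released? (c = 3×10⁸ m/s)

Using E = mc²:
c² = (3×10⁸)² = 9×10¹⁶ m²/s²
E = 4.88 × 9×10¹⁶ = 4.392×10¹⁷ J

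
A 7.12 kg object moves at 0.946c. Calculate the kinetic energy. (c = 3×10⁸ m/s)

γ = 1/√(1 - 0.946²) = 3.085
γ - 1 = 2.085
KE = (γ-1)mc² = 2.085 × 7.12 × (3×10⁸)² = 1.336×10¹⁸ J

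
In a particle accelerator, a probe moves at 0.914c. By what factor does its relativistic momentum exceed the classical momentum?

p_rel = γmv, p_class = mv
Ratio = γ = 1/√(1 - 0.914²)
= 1/√(0.164604) = 2.465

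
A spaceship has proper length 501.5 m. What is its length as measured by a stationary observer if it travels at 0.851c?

Proper length L₀ = 501.5 m
γ = 1/√(1 - 0.851²) = 1.904
L = L₀/γ = 501.5/1.904 = 263.4 m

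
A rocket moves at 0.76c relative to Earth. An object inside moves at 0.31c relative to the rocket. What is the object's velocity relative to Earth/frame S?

u = (u' + v)/(1 + u'v/c²)
Numerator: 0.31 + 0.76 = 1.07
Denominator: 1 + 0.2356 = 1.2356
u = 1.07/1.2356 = 0.8660c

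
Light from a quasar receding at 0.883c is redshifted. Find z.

β = 0.883
(1+β)/(1-β) = 1.883/0.117 = 16.094
√(16.094) = 4.012
z = 4.012 - 1 = 3.012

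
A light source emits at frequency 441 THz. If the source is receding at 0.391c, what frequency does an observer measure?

β = v/c = 0.391
(1-β)/(1+β) = 0.609/1.391 = 0.4378
Doppler factor = √(0.4378) = 0.6617
f_obs = 441 × 0.6617 = 291.8 THz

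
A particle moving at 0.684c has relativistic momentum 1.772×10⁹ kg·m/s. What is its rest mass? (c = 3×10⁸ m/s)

γ = 1/√(1 - 0.684²) = 1.371
v = 0.684 × 3×10⁸ = 2.052×10⁸ m/s
m = p/(γv) = 1.772×10⁹/(1.371 × 2.052×10⁸) = 6.299 kg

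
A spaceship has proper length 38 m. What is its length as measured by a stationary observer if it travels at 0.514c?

Proper length L₀ = 38 m
γ = 1/√(1 - 0.514²) = 1.1658
L = L₀/γ = 38/1.1658 = 32.60 m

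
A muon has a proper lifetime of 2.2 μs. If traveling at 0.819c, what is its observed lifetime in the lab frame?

Proper lifetime τ₀ = 2.2 μs
γ = 1/√(1 - 0.819²) = 1.7428
τ = γτ₀ = 1.7428 × 2.2 μs = 3.834 μs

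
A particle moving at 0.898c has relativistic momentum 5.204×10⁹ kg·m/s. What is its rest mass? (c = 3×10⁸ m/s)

γ = 1/√(1 - 0.898²) = 2.2728
v = 0.898 × 3×10⁸ = 2.694×10⁸ m/s
m = p/(γv) = 5.204×10⁹/(2.2728 × 2.694×10⁸) = 8.499 kg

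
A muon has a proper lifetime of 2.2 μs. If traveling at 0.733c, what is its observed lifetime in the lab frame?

Proper lifetime τ₀ = 2.2 μs
γ = 1/√(1 - 0.733²) = 1.470
τ = γτ₀ = 1.470 × 2.2 μs = 3.234 μs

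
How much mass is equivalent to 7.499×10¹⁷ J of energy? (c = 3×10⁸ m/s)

From E = mc², we get m = E/c²
c² = (3×10⁸)² = 9×10¹⁶ m²/s²
m = 7.499×10¹⁷ / 9×10¹⁶ = 8.332 kg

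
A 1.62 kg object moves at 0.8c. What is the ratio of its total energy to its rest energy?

E = γmc², E₀ = mc²
E/E₀ = γ = 1/√(1 - 0.8²) = 1.667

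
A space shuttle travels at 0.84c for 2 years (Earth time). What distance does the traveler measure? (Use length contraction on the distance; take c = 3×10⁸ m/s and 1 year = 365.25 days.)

Earth distance: d = v × t = 0.84c × 2 yr = 1.5905×10¹⁶ m
γ = 1.8430
d' = d/γ = 1.5905×10¹⁶/1.8430 = 8.630×10¹⁵ m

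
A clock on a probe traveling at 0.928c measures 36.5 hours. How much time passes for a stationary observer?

Proper time Δt₀ = 36.5 hours
γ = 1/√(1 - 0.928²) = 2.684
Δt = γΔt₀ = 2.684 × 36.5 = 97.97 hours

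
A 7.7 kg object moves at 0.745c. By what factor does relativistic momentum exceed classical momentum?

p_rel = γmv, p_class = mv
Ratio = γ = 1/√(1 - 0.745²) = 1.499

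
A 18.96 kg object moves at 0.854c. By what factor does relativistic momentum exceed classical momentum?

p_rel = γmv, p_class = mv
Ratio = γ = 1/√(1 - 0.854²) = 1.922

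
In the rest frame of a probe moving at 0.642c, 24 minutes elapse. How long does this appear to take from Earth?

Proper time Δt₀ = 24 minutes
γ = 1/√(1 - 0.642²) = 1.304
Δt = γΔt₀ = 1.304 × 24 = 31.30 minutes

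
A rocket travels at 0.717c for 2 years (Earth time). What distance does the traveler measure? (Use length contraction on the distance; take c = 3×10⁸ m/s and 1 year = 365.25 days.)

Earth distance: d = v × t = 0.717c × 2 yr = 1.35761×10¹⁶ m
γ = 1.43457
d' = d/γ = 1.35761×10¹⁶/1.43457 = 9.464×10¹⁵ m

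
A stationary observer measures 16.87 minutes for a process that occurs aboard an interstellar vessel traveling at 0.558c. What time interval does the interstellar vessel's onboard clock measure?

Dilated time Δt = 16.87 minutes
γ = 1/√(1 - 0.558²) = 1.205
Δt₀ = Δt/γ = 16.87/1.205 = 14.00 minutes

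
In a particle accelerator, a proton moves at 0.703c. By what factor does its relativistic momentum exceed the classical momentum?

p_rel = γmv, p_class = mv
Ratio = γ = 1/√(1 - 0.703²)
= 1/√(0.505791) = 1.406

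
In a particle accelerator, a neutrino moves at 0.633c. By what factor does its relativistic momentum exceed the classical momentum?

p_rel = γmv, p_class = mv
Ratio = γ = 1/√(1 - 0.633²)
= 1/√(0.599311) = 1.292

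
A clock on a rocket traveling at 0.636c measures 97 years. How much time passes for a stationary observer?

Proper time Δt₀ = 97 years
γ = 1/√(1 - 0.636²) = 1.296
Δt = γΔt₀ = 1.296 × 97 = 125.7 years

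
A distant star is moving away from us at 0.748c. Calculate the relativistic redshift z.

β = 0.748
(1+β)/(1-β) = 1.748/0.252 = 6.937
√(6.937) = 2.634
z = 2.634 - 1 = 1.634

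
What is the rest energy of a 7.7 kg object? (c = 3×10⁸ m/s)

c² = (3×10⁸)² = 9.000×10¹⁶ m²/s²
E₀ = mc² = 7.7 × 9.000×10¹⁶ = 6.930×10¹⁷ J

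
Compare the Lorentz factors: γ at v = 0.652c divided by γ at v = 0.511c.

γ₁ = 1/√(1 - 0.652²) = 1.319
γ₂ = 1/√(1 - 0.511²) = 1.163
γ₁/γ₂ = 1.319/1.163 = 1.134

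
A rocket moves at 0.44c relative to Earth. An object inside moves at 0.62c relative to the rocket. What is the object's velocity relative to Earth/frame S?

u = (u' + v)/(1 + u'v/c²)
Numerator: 0.62 + 0.44 = 1.06
Denominator: 1 + 0.2728 = 1.2728
u = 1.06/1.2728 = 0.8328c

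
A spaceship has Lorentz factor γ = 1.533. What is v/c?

From γ = 1/√(1 - v²/c²):
1/γ² = 1/1.533² = 0.42552
v²/c² = 1 - 0.42552 = 0.57448
v/c = √(0.57448) = 0.7579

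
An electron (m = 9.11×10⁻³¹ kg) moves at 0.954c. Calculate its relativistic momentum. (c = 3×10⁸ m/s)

γ = 1/√(1 - 0.954²) = 3.3355
v = 0.954 × 3×10⁸ = 2.862×10⁸ m/s
p = γmv = 3.3355 × 9.11×10⁻³¹ × 2.862×10⁸ = 8.697×10⁻²² kg·m/s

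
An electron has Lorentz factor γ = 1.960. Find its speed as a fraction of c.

From γ = 1/√(1 - v²/c²):
1/γ² = 1/1.960² = 0.2603
v²/c² = 1 - 0.2603 = 0.7397
v/c = √(0.7397) = 0.8601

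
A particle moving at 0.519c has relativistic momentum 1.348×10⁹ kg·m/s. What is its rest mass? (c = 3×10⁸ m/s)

γ = 1/√(1 - 0.519²) = 1.170
v = 0.519 × 3×10⁸ = 1.557×10⁸ m/s
m = p/(γv) = 1.348×10⁹/(1.170 × 1.557×10⁸) = 7.400 kg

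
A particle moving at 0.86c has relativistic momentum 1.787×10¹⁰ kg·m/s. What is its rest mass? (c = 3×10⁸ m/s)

γ = 1/√(1 - 0.86²) = 1.960
v = 0.86 × 3×10⁸ = 2.580×10⁸ m/s
m = p/(γv) = 1.787×10¹⁰/(1.960 × 2.580×10⁸) = 35.34 kg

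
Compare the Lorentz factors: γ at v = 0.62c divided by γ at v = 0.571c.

γ₁ = 1/√(1 - 0.62²) = 1.2745
γ₂ = 1/√(1 - 0.571²) = 1.2181
γ₁/γ₂ = 1.2745/1.2181 = 1.046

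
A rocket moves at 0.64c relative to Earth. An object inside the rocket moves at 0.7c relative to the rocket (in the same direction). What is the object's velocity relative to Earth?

u = (u' + v)/(1 + u'v/c²)
Numerator: 0.7 + 0.64 = 1.34
Denominator: 1 + 0.448 = 1.448
u = 1.34/1.448 = 0.9254c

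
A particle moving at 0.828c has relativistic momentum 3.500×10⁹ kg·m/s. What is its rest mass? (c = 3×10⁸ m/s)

γ = 1/√(1 - 0.828²) = 1.7834
v = 0.828 × 3×10⁸ = 2.484×10⁸ m/s
m = p/(γv) = 3.500×10⁹/(1.7834 × 2.484×10⁸) = 7.901 kg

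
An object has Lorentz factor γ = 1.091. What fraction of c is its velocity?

From γ = 1/√(1 - v²/c²):
1/γ² = 1/1.091² = 0.84014
v²/c² = 1 - 0.84014 = 0.15986
v/c = √(0.15986) = 0.3998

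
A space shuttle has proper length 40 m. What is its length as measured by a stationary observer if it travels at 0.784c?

Proper length L₀ = 40 m
γ = 1/√(1 - 0.784²) = 1.611
L = L₀/γ = 40/1.611 = 24.83 m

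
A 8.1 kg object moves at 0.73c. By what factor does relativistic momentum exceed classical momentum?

p_rel = γmv, p_class = mv
Ratio = γ = 1/√(1 - 0.73²) = 1.463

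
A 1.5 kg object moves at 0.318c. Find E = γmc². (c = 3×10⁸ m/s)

γ = 1/√(1 - 0.318²) = 1.055
mc² = 1.5 × (3×10⁸)² = 1.350×10¹⁷ J
E = γmc² = 1.055 × 1.350×10¹⁷ = 1.424×10¹⁷ J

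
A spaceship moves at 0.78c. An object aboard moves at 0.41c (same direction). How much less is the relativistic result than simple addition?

Classical: u' + v = 0.41 + 0.78 = 1.19c
Relativistic: u = (0.41 + 0.78)/(1 + 0.3198) = 1.19/1.3198 = 0.9017c
Difference: 1.19 - 0.9017 = 0.2883c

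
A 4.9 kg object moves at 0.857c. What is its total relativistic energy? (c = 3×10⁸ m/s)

γ = 1/√(1 - 0.857²) = 1.9406
mc² = 4.9 × (3×10⁸)² = 4.410×10¹⁷ J
E = γmc² = 1.9406 × 4.410×10¹⁷ = 8.558×10¹⁷ J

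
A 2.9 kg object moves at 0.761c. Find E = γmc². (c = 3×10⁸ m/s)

γ = 1/√(1 - 0.761²) = 1.5414
mc² = 2.9 × (3×10⁸)² = 2.610×10¹⁷ J
E = γmc² = 1.5414 × 2.610×10¹⁷ = 4.023×10¹⁷ J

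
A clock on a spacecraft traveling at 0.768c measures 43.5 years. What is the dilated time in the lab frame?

Proper time Δt₀ = 43.5 years
γ = 1/√(1 - 0.768²) = 1.5614
Δt = γΔt₀ = 1.5614 × 43.5 = 67.92 years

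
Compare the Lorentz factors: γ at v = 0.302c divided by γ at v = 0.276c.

γ₁ = 1/√(1 - 0.302²) = 1.0490
γ₂ = 1/√(1 - 0.276²) = 1.0404
γ₁/γ₂ = 1.0490/1.0404 = 1.008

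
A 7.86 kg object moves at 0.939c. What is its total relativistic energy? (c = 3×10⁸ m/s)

γ = 1/√(1 - 0.939²) = 2.908
mc² = 7.86 × (3×10⁸)² = 7.074×10¹⁷ J
E = γmc² = 2.908 × 7.074×10¹⁷ = 2.057×10¹⁸ J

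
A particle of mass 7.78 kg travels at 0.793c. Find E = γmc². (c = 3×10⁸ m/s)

γ = 1/√(1 - 0.793²) = 1.641
mc² = 7.78 × (3×10⁸)² = 7.002×10¹⁷ J
E = γmc² = 1.641 × 7.002×10¹⁷ = 1.149×10¹⁸ J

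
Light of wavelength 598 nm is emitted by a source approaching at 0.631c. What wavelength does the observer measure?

β = 0.631
Wavelength Doppler factor = √(0.369/1.631) = √(0.2262) = 0.4756
λ_obs = 598 × 0.4756 = 284.4 nm (blueshift)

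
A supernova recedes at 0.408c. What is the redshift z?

β = 0.408
(1+β)/(1-β) = 1.408/0.592 = 2.3784
√(2.3784) = 1.5422
z = 1.5422 - 1 = 0.5422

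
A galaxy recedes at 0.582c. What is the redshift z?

β = 0.582
(1+β)/(1-β) = 1.582/0.418 = 3.7847
√(3.7847) = 1.9454
z = 1.9454 - 1 = 0.9454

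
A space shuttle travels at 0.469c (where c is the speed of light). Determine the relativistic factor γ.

v/c = 0.469, so (v/c)² = 0.219961
1 - (v/c)² = 0.780039
γ = 1/√(0.780039) = 1.132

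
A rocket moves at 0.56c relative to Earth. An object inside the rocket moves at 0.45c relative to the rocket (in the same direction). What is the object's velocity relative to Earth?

u = (u' + v)/(1 + u'v/c²)
Numerator: 0.45 + 0.56 = 1.01
Denominator: 1 + 0.252 = 1.252
u = 1.01/1.252 = 0.8067c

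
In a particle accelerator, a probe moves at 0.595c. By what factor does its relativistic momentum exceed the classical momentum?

p_rel = γmv, p_class = mv
Ratio = γ = 1/√(1 - 0.595²)
= 1/√(0.645975) = 1.244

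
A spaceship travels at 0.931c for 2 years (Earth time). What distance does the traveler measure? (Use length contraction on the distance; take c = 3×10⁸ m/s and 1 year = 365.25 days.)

Earth distance: d = v × t = 0.931c × 2 yr = 1.7628×10¹⁶ m
γ = 2.7396
d' = d/γ = 1.7628×10¹⁶/2.7396 = 6.435×10¹⁵ m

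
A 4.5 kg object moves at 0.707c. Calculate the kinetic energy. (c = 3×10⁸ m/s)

γ = 1/√(1 - 0.707²) = 1.414
γ - 1 = 0.4140
KE = (γ-1)mc² = 0.4140 × 4.5 × (3×10⁸)² = 1.677×10¹⁷ J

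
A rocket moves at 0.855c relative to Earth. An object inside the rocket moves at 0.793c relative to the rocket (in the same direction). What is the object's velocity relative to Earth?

u = (u' + v)/(1 + u'v/c²)
Numerator: 0.793 + 0.855 = 1.648
Denominator: 1 + 0.678015 = 1.678015
u = 1.648/1.678015 = 0.9821c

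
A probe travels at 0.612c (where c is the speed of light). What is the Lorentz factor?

v/c = 0.612, so (v/c)² = 0.374544
1 - (v/c)² = 0.625456
γ = 1/√(0.625456) = 1.264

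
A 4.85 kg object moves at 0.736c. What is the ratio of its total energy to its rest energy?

E = γmc², E₀ = mc²
E/E₀ = γ = 1/√(1 - 0.736²) = 1.477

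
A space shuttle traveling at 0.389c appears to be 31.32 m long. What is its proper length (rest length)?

Contracted length L = 31.32 m
γ = 1/√(1 - 0.389²) = 1.0855
L₀ = γL = 1.0855 × 31.32 = 34.00 m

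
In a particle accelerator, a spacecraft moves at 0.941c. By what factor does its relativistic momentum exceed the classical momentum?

p_rel = γmv, p_class = mv
Ratio = γ = 1/√(1 - 0.941²)
= 1/√(0.114519) = 2.955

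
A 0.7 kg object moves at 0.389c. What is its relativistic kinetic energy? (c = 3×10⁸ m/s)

γ = 1/√(1 - 0.389²) = 1.085496
γ - 1 = 0.085496
KE = (γ-1)mc² = 0.085496 × 0.7 × (3×10⁸)² = 5.386×10¹⁵ J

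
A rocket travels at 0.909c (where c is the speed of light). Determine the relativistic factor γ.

v/c = 0.909, so (v/c)² = 0.826281
1 - (v/c)² = 0.173719
γ = 1/√(0.173719) = 2.399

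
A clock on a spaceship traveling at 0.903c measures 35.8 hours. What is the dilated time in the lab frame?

Proper time Δt₀ = 35.8 hours
γ = 1/√(1 - 0.903²) = 2.32753
Δt = γΔt₀ = 2.32753 × 35.8 = 83.33 hours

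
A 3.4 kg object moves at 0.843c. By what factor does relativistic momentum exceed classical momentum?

p_rel = γmv, p_class = mv
Ratio = γ = 1/√(1 - 0.843²) = 1.859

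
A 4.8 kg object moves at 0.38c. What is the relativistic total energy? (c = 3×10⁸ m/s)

γ = 1/√(1 - 0.38²) = 1.081
mc² = 4.8 × (3×10⁸)² = 4.320×10¹⁷ J
E = γmc² = 1.081 × 4.320×10¹⁷ = 4.670×10¹⁷ J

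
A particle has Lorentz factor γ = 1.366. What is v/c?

From γ = 1/√(1 - v²/c²):
1/γ² = 1/1.366² = 0.5359
v²/c² = 1 - 0.5359 = 0.4641
v/c = √(0.4641) = 0.6812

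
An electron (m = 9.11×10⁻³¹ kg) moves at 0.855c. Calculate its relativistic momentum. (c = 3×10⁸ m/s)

γ = 1/√(1 - 0.855²) = 1.9282
v = 0.855 × 3×10⁸ = 2.565×10⁸ m/s
p = γmv = 1.9282 × 9.11×10⁻³¹ × 2.565×10⁸ = 4.506×10⁻²² kg·m/s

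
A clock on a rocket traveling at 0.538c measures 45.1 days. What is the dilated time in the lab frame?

Proper time Δt₀ = 45.1 days
γ = 1/√(1 - 0.538²) = 1.1863
Δt = γΔt₀ = 1.1863 × 45.1 = 53.50 days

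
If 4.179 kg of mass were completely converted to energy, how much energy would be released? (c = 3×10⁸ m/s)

Using E = mc²:
c² = (3×10⁸)² = 9×10¹⁶ m²/s²
E = 4.179 × 9×10¹⁶ = 3.761×10¹⁷ J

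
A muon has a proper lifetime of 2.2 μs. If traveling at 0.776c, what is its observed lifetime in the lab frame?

Proper lifetime τ₀ = 2.2 μs
γ = 1/√(1 - 0.776²) = 1.5855
τ = γτ₀ = 1.5855 × 2.2 μs = 3.488 μs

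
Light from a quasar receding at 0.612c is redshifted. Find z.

β = 0.612
(1+β)/(1-β) = 1.612/0.388 = 4.155
√(4.155) = 2.038
z = 2.038 - 1 = 1.038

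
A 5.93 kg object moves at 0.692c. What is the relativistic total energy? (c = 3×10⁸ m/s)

γ = 1/√(1 - 0.692²) = 1.3852
mc² = 5.93 × (3×10⁸)² = 5.337×10¹⁷ J
E = γmc² = 1.3852 × 5.337×10¹⁷ = 7.393×10¹⁷ J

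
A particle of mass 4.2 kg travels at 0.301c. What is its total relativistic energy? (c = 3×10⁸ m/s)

γ = 1/√(1 - 0.301²) = 1.0486
mc² = 4.2 × (3×10⁸)² = 3.780×10¹⁷ J
E = γmc² = 1.0486 × 3.780×10¹⁷ = 3.964×10¹⁷ J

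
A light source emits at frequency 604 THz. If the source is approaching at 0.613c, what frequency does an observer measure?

β = v/c = 0.613
(1+β)/(1-β) = 1.613/0.387 = 4.168
Doppler factor = √(4.168) = 2.042
f_obs = 604 × 2.042 = 1233 THz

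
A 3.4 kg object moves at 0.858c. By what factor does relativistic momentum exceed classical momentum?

p_rel = γmv, p_class = mv
Ratio = γ = 1/√(1 - 0.858²) = 1.947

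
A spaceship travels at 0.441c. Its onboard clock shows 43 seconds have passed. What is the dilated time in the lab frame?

Proper time Δt₀ = 43 seconds
γ = 1/√(1 - 0.441²) = 1.1142
Δt = γΔt₀ = 1.1142 × 43 = 47.91 seconds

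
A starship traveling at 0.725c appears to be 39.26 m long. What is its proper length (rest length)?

Contracted length L = 39.26 m
γ = 1/√(1 - 0.725²) = 1.4519
L₀ = γL = 1.4519 × 39.26 = 57.00 m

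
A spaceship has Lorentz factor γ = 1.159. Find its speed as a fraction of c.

From γ = 1/√(1 - v²/c²):
1/γ² = 1/1.159² = 0.74445
v²/c² = 1 - 0.74445 = 0.25555
v/c = √(0.25555) = 0.5055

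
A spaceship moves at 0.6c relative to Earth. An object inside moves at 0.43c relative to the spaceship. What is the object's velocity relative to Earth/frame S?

u = (u' + v)/(1 + u'v/c²)
Numerator: 0.43 + 0.6 = 1.03
Denominator: 1 + 0.258 = 1.258
u = 1.03/1.258 = 0.8188c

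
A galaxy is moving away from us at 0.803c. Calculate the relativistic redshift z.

β = 0.803
(1+β)/(1-β) = 1.803/0.197 = 9.152
√(9.152) = 3.025
z = 3.025 - 1 = 2.025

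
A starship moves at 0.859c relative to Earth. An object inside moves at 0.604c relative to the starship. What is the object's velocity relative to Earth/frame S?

u = (u' + v)/(1 + u'v/c²)
Numerator: 0.604 + 0.859 = 1.463
Denominator: 1 + 0.518836 = 1.518836
u = 1.463/1.518836 = 0.9632c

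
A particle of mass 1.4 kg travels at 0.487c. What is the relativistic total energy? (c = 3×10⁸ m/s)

γ = 1/√(1 - 0.487²) = 1.145
mc² = 1.4 × (3×10⁸)² = 1.260×10¹⁷ J
E = γmc² = 1.145 × 1.260×10¹⁷ = 1.443×10¹⁷ J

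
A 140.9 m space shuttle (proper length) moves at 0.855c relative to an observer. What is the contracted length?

Proper length L₀ = 140.9 m
γ = 1/√(1 - 0.855²) = 1.9282
L = L₀/γ = 140.9/1.9282 = 73.07 m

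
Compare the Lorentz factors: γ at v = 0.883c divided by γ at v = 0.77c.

γ₁ = 1/√(1 - 0.883²) = 2.1305
γ₂ = 1/√(1 - 0.77²) = 1.5673
γ₁/γ₂ = 2.1305/1.5673 = 1.359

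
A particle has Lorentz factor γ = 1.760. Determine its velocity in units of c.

From γ = 1/√(1 - v²/c²):
1/γ² = 1/1.760² = 0.3228
v²/c² = 1 - 0.3228 = 0.6772
v/c = √(0.6772) = 0.8229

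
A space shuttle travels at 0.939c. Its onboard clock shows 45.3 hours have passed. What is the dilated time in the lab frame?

Proper time Δt₀ = 45.3 hours
γ = 1/√(1 - 0.939²) = 2.908
Δt = γΔt₀ = 2.908 × 45.3 = 131.7 hours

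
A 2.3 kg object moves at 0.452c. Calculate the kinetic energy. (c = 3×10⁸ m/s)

γ = 1/√(1 - 0.452²) = 1.12105
γ - 1 = 0.12105
KE = (γ-1)mc² = 0.12105 × 2.3 × (3×10⁸)² = 2.506×10¹⁶ J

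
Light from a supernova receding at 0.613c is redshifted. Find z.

β = 0.613
(1+β)/(1-β) = 1.613/0.387 = 4.168
√(4.168) = 2.042
z = 2.042 - 1 = 1.042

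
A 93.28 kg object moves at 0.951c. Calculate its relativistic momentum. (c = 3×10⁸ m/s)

γ = 1/√(1 - 0.951²) = 3.234
v = 0.951 × 3×10⁸ = 2.853×10⁸ m/s
p = γmv = 3.234 × 93.28 × 2.853×10⁸ = 8.607×10¹⁰ kg·m/s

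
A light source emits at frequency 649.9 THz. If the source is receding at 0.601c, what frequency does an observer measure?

β = v/c = 0.601
(1-β)/(1+β) = 0.399/1.601 = 0.2492
Doppler factor = √(0.2492) = 0.4992
f_obs = 649.9 × 0.4992 = 324.4 THz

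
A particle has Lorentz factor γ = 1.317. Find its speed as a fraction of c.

From γ = 1/√(1 - v²/c²):
1/γ² = 1/1.317² = 0.57654
v²/c² = 1 - 0.57654 = 0.42346
v/c = √(0.42346) = 0.6507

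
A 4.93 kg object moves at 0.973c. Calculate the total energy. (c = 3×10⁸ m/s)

γ = 1/√(1 - 0.973²) = 4.3327
mc² = 4.93 × (3×10⁸)² = 4.437×10¹⁷ J
E = γmc² = 4.3327 × 4.437×10¹⁷ = 1.922×10¹⁸ J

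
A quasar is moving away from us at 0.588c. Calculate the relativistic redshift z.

β = 0.588
(1+β)/(1-β) = 1.588/0.412 = 3.8544
√(3.8544) = 1.9633
z = 1.9633 - 1 = 0.9633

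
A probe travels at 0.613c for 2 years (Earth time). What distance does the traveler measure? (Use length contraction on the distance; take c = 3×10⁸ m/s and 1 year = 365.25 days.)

Earth distance: d = v × t = 0.613c × 2 yr = 1.1607×10¹⁶ m
γ = 1.2657
d' = d/γ = 1.1607×10¹⁶/1.2657 = 9.170×10¹⁵ m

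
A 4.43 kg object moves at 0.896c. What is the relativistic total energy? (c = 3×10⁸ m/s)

γ = 1/√(1 - 0.896²) = 2.252
mc² = 4.43 × (3×10⁸)² = 3.987×10¹⁷ J
E = γmc² = 2.252 × 3.987×10¹⁷ = 8.979×10¹⁷ J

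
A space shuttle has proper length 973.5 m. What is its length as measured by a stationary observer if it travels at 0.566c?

Proper length L₀ = 973.5 m
γ = 1/√(1 - 0.566²) = 1.213
L = L₀/γ = 973.5/1.213 = 802.6 m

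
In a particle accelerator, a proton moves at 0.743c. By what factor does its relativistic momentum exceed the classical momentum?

p_rel = γmv, p_class = mv
Ratio = γ = 1/√(1 - 0.743²)
= 1/√(0.447951) = 1.494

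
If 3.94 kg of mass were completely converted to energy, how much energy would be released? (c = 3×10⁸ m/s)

Using E = mc²:
c² = (3×10⁸)² = 9×10¹⁶ m²/s²
E = 3.94 × 9×10¹⁶ = 3.546×10¹⁷ J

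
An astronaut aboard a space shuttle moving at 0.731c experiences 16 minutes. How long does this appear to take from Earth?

Proper time Δt₀ = 16 minutes
γ = 1/√(1 - 0.731²) = 1.4655
Δt = γΔt₀ = 1.4655 × 16 = 23.45 minutes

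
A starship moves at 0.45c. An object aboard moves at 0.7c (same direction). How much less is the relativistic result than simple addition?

Classical: u' + v = 0.7 + 0.45 = 1.15c
Relativistic: u = (0.7 + 0.45)/(1 + 0.315) = 1.15/1.315 = 0.8745c
Difference: 1.15 - 0.8745 = 0.2755c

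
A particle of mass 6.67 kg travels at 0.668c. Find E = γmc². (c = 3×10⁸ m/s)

γ = 1/√(1 - 0.668²) = 1.3438
mc² = 6.67 × (3×10⁸)² = 6.003×10¹⁷ J
E = γmc² = 1.3438 × 6.003×10¹⁷ = 8.067×10¹⁷ J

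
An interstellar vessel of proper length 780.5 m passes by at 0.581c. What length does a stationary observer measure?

Proper length L₀ = 780.5 m
γ = 1/√(1 - 0.581²) = 1.2286
L = L₀/γ = 780.5/1.2286 = 635.3 m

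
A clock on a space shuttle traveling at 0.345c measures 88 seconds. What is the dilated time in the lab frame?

Proper time Δt₀ = 88 seconds
γ = 1/√(1 - 0.345²) = 1.0654
Δt = γΔt₀ = 1.0654 × 88 = 93.76 seconds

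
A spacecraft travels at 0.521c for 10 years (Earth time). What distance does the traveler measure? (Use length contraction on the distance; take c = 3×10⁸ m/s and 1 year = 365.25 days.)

Earth distance: d = v × t = 0.521c × 10 yr = 4.9325×10¹⁶ m
γ = 1.1716
d' = d/γ = 4.9325×10¹⁶/1.1716 = 4.210×10¹⁶ m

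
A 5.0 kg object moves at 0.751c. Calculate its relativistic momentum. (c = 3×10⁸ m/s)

γ = 1/√(1 - 0.751²) = 1.514
v = 0.751 × 3×10⁸ = 2.253×10⁸ m/s
p = γmv = 1.514 × 5.0 × 2.253×10⁸ = 1.706×10⁹ kg·m/s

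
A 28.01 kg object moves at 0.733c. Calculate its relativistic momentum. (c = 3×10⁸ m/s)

γ = 1/√(1 - 0.733²) = 1.4701
v = 0.733 × 3×10⁸ = 2.199×10⁸ m/s
p = γmv = 1.4701 × 28.01 × 2.199×10⁸ = 9.055×10⁹ kg·m/s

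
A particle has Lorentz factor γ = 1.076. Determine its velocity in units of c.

From γ = 1/√(1 - v²/c²):
1/γ² = 1/1.076² = 0.8637
v²/c² = 1 - 0.8637 = 0.1363
v/c = √(0.1363) = 0.3692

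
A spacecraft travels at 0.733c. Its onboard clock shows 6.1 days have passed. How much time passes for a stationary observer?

Proper time Δt₀ = 6.1 days
γ = 1/√(1 - 0.733²) = 1.4701
Δt = γΔt₀ = 1.4701 × 6.1 = 8.968 days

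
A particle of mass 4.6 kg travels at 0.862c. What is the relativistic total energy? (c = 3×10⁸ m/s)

γ = 1/√(1 - 0.862²) = 1.9727
mc² = 4.6 × (3×10⁸)² = 4.140×10¹⁷ J
E = γmc² = 1.9727 × 4.140×10¹⁷ = 8.167×10¹⁷ J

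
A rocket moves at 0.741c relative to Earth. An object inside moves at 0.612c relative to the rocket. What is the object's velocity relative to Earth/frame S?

u = (u' + v)/(1 + u'v/c²)
Numerator: 0.612 + 0.741 = 1.353
Denominator: 1 + 0.453492 = 1.453492
u = 1.353/1.453492 = 0.9309c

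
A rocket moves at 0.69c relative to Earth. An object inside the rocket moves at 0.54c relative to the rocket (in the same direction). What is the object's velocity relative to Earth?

u = (u' + v)/(1 + u'v/c²)
Numerator: 0.54 + 0.69 = 1.23
Denominator: 1 + 0.3726 = 1.3726
u = 1.23/1.3726 = 0.8961c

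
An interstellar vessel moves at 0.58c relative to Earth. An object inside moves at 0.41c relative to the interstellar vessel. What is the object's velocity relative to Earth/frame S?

u = (u' + v)/(1 + u'v/c²)
Numerator: 0.41 + 0.58 = 0.99
Denominator: 1 + 0.2378 = 1.2378
u = 0.99/1.2378 = 0.7998c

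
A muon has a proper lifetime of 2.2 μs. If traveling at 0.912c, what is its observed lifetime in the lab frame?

Proper lifetime τ₀ = 2.2 μs
γ = 1/√(1 - 0.912²) = 2.4379
τ = γτ₀ = 2.4379 × 2.2 μs = 5.363 μs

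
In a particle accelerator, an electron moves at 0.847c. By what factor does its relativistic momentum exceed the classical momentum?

p_rel = γmv, p_class = mv
Ratio = γ = 1/√(1 - 0.847²)
= 1/√(0.282591) = 1.881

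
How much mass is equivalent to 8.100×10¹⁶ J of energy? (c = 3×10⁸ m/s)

From E = mc², we get m = E/c²
c² = (3×10⁸)² = 9×10¹⁶ m²/s²
m = 8.100×10¹⁶ / 9×10¹⁶ = 0.9000 kg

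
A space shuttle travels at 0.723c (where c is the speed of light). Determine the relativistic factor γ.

v/c = 0.723, so (v/c)² = 0.522729
1 - (v/c)² = 0.477271
γ = 1/√(0.477271) = 1.447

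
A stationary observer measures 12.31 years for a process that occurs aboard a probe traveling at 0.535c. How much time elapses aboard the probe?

Dilated time Δt = 12.31 years
γ = 1/√(1 - 0.535²) = 1.184
Δt₀ = Δt/γ = 12.31/1.184 = 10.40 years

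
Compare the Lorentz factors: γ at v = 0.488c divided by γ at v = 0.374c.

γ₁ = 1/√(1 - 0.488²) = 1.146
γ₂ = 1/√(1 - 0.374²) = 1.078
γ₁/γ₂ = 1.146/1.078 = 1.063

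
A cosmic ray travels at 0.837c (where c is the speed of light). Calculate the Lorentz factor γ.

v/c = 0.837, so (v/c)² = 0.700569
1 - (v/c)² = 0.299431
γ = 1/√(0.299431) = 1.827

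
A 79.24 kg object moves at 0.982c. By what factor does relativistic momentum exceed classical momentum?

p_rel = γmv, p_class = mv
Ratio = γ = 1/√(1 - 0.982²) = 5.294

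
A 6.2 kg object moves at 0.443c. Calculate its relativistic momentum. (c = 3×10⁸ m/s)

γ = 1/√(1 - 0.443²) = 1.1154
v = 0.443 × 3×10⁸ = 1.329×10⁸ m/s
p = γmv = 1.1154 × 6.2 × 1.329×10⁸ = 9.191×10⁸ kg·m/s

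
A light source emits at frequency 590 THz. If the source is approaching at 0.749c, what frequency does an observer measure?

β = v/c = 0.749
(1+β)/(1-β) = 1.749/0.251 = 6.968
Doppler factor = √(6.968) = 2.6397
f_obs = 590 × 2.6397 = 1557 THz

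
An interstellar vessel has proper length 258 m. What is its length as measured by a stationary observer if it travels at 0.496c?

Proper length L₀ = 258 m
γ = 1/√(1 - 0.496²) = 1.152
L = L₀/γ = 258/1.152 = 224.0 m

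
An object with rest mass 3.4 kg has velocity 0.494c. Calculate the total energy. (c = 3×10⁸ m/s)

γ = 1/√(1 - 0.494²) = 1.150
mc² = 3.4 × (3×10⁸)² = 3.060×10¹⁷ J
E = γmc² = 1.150 × 3.060×10¹⁷ = 3.519×10¹⁷ J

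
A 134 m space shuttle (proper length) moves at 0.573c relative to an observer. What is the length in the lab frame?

Proper length L₀ = 134 m
γ = 1/√(1 - 0.573²) = 1.220
L = L₀/γ = 134/1.220 = 109.8 m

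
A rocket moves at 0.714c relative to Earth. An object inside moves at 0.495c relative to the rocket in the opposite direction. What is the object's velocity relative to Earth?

Object's velocity in rocket frame is u' = -0.495c
u = (u' + v)/(1 + u'v/c²) = (v - 0.495)/(1 - 0.495·v/c²)
Numerator: 0.714 - 0.495 = 0.219
Denominator: 1 - 0.35343 = 0.64657
u = 0.219/0.64657 = 0.3387c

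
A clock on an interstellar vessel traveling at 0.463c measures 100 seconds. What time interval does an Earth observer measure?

Proper time Δt₀ = 100 seconds
γ = 1/√(1 - 0.463²) = 1.128
Δt = γΔt₀ = 1.128 × 100 = 112.8 seconds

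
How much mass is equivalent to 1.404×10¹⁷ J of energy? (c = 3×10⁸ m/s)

From E = mc², we get m = E/c²
c² = (3×10⁸)² = 9×10¹⁶ m²/s²
m = 1.404×10¹⁷ / 9×10¹⁶ = 1.560 kg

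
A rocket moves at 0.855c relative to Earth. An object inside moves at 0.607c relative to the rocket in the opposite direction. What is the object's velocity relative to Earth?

Object's velocity in rocket frame is u' = -0.607c
u = (u' + v)/(1 + u'v/c²) = (v - 0.607)/(1 - 0.607·v/c²)
Numerator: 0.855 - 0.607 = 0.248
Denominator: 1 - 0.518985 = 0.481015
u = 0.248/0.481015 = 0.5156c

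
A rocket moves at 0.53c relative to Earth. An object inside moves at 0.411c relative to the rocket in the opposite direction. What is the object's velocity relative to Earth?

Object's velocity in rocket frame is u' = -0.411c
u = (u' + v)/(1 + u'v/c²) = (v - 0.411)/(1 - 0.411·v/c²)
Numerator: 0.53 - 0.411 = 0.119
Denominator: 1 - 0.21783 = 0.78217
u = 0.119/0.78217 = 0.1521c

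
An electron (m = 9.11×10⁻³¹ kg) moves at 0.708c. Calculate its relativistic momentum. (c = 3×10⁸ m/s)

γ = 1/√(1 - 0.708²) = 1.416
v = 0.708 × 3×10⁸ = 2.124×10⁸ m/s
p = γmv = 1.416 × 9.11×10⁻³¹ × 2.124×10⁸ = 2.740×10⁻²² kg·m/s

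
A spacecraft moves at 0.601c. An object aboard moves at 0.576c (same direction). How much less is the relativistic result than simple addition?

Classical: u' + v = 0.576 + 0.601 = 1.177c
Relativistic: u = (0.576 + 0.601)/(1 + 0.346176) = 1.177/1.346176 = 0.8743c
Difference: 1.177 - 0.8743 = 0.3027c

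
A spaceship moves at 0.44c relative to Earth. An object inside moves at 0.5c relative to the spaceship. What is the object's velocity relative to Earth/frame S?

u = (u' + v)/(1 + u'v/c²)
Numerator: 0.5 + 0.44 = 0.94
Denominator: 1 + 0.22 = 1.22
u = 0.94/1.22 = 0.7705c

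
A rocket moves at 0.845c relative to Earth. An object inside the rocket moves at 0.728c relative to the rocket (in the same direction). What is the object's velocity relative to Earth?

u = (u' + v)/(1 + u'v/c²)
Numerator: 0.728 + 0.845 = 1.573
Denominator: 1 + 0.61516 = 1.61516
u = 1.573/1.61516 = 0.9739c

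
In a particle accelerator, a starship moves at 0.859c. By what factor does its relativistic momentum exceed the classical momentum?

p_rel = γmv, p_class = mv
Ratio = γ = 1/√(1 - 0.859²)
= 1/√(0.262119) = 1.953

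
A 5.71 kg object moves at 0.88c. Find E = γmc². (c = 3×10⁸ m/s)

γ = 1/√(1 - 0.88²) = 2.105
mc² = 5.71 × (3×10⁸)² = 5.139×10¹⁷ J
E = γmc² = 2.105 × 5.139×10¹⁷ = 1.082×10¹⁸ J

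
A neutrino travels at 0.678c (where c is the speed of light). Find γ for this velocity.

v/c = 0.678, so (v/c)² = 0.459684
1 - (v/c)² = 0.540316
γ = 1/√(0.540316) = 1.360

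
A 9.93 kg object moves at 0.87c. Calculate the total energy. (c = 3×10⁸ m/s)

γ = 1/√(1 - 0.87²) = 2.0282
mc² = 9.93 × (3×10⁸)² = 8.937×10¹⁷ J
E = γmc² = 2.0282 × 8.937×10¹⁷ = 1.813×10¹⁸ J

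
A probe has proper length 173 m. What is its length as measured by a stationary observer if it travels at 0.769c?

Proper length L₀ = 173 m
γ = 1/√(1 - 0.769²) = 1.564
L = L₀/γ = 173/1.564 = 110.6 m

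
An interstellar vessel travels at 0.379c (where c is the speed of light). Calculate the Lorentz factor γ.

v/c = 0.379, so (v/c)² = 0.143641
1 - (v/c)² = 0.856359
γ = 1/√(0.856359) = 1.081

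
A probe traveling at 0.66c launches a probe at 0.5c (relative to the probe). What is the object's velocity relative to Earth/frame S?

u = (u' + v)/(1 + u'v/c²)
Numerator: 0.5 + 0.66 = 1.16
Denominator: 1 + 0.33 = 1.33
u = 1.16/1.33 = 0.8722c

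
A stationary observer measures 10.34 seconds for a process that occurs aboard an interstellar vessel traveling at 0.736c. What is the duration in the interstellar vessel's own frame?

Dilated time Δt = 10.34 seconds
γ = 1/√(1 - 0.736²) = 1.4771
Δt₀ = Δt/γ = 10.34/1.4771 = 7.000 seconds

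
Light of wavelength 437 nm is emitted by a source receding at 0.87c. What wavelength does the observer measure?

β = 0.87
Wavelength Doppler factor = √(1.87/0.13) = √(14.3846) = 3.7927
λ_obs = 437 × 3.7927 = 1657 nm (redshift)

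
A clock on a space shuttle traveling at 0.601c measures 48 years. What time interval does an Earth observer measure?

Proper time Δt₀ = 48 years
γ = 1/√(1 - 0.601²) = 1.2512
Δt = γΔt₀ = 1.2512 × 48 = 60.06 years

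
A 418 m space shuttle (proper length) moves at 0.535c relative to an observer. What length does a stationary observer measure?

Proper length L₀ = 418 m
γ = 1/√(1 - 0.535²) = 1.18364
L = L₀/γ = 418/1.18364 = 353.1 m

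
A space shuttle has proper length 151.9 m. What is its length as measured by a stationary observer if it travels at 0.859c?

Proper length L₀ = 151.9 m
γ = 1/√(1 - 0.859²) = 1.9532
L = L₀/γ = 151.9/1.9532 = 77.77 m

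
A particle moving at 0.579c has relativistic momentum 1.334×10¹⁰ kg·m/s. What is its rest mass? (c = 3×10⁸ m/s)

γ = 1/√(1 - 0.579²) = 1.2265
v = 0.579 × 3×10⁸ = 1.737×10⁸ m/s
m = p/(γv) = 1.334×10¹⁰/(1.2265 × 1.737×10⁸) = 62.62 kg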